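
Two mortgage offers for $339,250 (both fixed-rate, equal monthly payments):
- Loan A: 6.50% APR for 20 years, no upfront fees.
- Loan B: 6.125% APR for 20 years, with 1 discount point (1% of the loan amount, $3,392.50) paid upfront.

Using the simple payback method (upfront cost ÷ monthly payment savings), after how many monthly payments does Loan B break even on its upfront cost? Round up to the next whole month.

Loan A: at 6.50% the monthly rate is 0.0054167, so the payment is 339,250 × 0.0054167 / (1 − 1.0054167^−240) = $2,529.36.
Loan B: at 6.125% the monthly rate is 0.0051042, so the payment is 339,250 × 0.0051042 / (1 − 1.0051042^−240) = $2,455.02.
Monthly savings = $2,529.36 − $2,455.02 = $74.34.
Break-even = $3,392.50 / $74.34 = 45.63 → 46 months.

46 months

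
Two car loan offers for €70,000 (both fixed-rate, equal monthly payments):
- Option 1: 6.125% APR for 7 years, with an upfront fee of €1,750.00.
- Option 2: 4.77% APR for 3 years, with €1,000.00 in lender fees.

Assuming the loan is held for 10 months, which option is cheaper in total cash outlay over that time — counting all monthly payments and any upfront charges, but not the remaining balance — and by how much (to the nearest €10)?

Option 1: at 6.125% the monthly rate is 0.0051042, so the payment is 70,000 × 0.0051042 / (1 − 1.0051042^−84) = €1,026.80.
Option 2: at 4.77% the monthly rate is 0.0039750, so the payment is 70,000 × 0.0039750 / (1 − 1.0039750^−36) = €2,090.74.
Over 10 months: Option 1 costs 10 × €1,026.80 + €1,750.00 = €12,018.00; Option 2 costs 10 × €2,090.74 + €1,000.00 = €21,907.40.
Option 1 is cheaper by €21,907.40 − €12,018.00 = €9,889.40.

Option 1 by €9,890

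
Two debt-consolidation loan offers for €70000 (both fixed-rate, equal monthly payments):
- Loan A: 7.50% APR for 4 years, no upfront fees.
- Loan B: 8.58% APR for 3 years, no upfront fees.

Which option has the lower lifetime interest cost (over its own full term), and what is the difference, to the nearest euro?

Loan B by €1,597

Loan A: at 7.50% the monthly rate is 0.0062500, so the payment is 70,000 × 0.0062500 / (1 − 1.0062500^−48) = €1,692.52.
Total interest on Loan A = 48 × €1,692.52 − €70,000 = €11,240.96.
Loan B: at 8.58% the monthly rate is 0.0071500, so the payment is 70,000 × 0.0071500 / (1 − 1.0071500^−36) = €2,212.32.
Total interest on Loan B = 36 × €2,212.32 − €70,000 = €9,643.52.
Loan B is lower by €1,597.44.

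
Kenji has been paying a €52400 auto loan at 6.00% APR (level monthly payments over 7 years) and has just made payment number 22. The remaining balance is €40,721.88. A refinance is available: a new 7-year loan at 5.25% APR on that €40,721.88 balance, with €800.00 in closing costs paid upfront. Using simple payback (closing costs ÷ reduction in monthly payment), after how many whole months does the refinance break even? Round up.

5 months

Current payment = 52,400 × 6%/12 / (1 − (1+0.0050000)^−84) = €765.49.
Refinanced payment = 40,721.88 × 0.0043750 / (1 − (1+0.0043750)^−84) = €580.36.
Monthly savings = €765.49 − €580.36 = €185.13.
Break-even = €800.00 / €185.13 = 4.32 → 5 months.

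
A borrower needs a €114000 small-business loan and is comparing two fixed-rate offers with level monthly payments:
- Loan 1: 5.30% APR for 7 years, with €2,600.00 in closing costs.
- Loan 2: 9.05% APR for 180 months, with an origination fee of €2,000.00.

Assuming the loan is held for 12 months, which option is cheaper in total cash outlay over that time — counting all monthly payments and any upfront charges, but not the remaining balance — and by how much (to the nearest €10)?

Loan 1: at 5.30% the monthly rate is 0.0044167, so the payment is 114,000 × 0.0044167 / (1 − 1.0044167^−84) = €1,627.38.
Loan 2: at 9.05% the monthly rate is 0.0075417, so the payment is 114,000 × 0.0075417 / (1 − 1.0075417^−180) = €1,159.66.
Over 12 months: Loan 1 costs 12 × €1,627.38 + €2,600.00 = €22,128.56; Loan 2 costs 12 × €1,159.66 + €2,000.00 = €15,915.92.
Loan 2 is cheaper by €22,128.56 − €15,915.92 = €6,212.64.

Loan 2 by €6,210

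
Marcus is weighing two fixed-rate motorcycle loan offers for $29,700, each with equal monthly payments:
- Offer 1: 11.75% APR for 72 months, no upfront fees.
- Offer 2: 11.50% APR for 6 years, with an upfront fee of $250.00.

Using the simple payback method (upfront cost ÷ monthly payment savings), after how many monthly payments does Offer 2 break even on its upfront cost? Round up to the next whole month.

66 months

Offer 1: at 11.75% the monthly rate is 0.0097917, so the payment is 29,700 × 0.0097917 / (1 − 1.0097917^−72) = $576.79.
Offer 2: at 11.50% the monthly rate is 0.0095833, so the payment is 29,700 × 0.0095833 / (1 − 1.0095833^−72) = $572.95.
Monthly savings = $576.79 − $572.95 = $3.84.
Break-even = $250.00 / $3.84 = 65.10 → 66 months.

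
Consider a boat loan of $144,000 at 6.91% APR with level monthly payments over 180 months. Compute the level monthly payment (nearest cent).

$1,287.08

Monthly rate = 6.91%/12 = 0.0057583; payment = 144,000 × 0.0057583 / (1 − (1+0.0057583)^−180) = $1,287.08.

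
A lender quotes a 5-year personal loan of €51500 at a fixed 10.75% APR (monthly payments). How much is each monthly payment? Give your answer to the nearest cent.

Monthly rate = 10.75%/12 = 0.0089583; payment = 51,500 × 0.0089583 / (1 − (1+0.0089583)^−60) = €1,113.32.

€1,113.32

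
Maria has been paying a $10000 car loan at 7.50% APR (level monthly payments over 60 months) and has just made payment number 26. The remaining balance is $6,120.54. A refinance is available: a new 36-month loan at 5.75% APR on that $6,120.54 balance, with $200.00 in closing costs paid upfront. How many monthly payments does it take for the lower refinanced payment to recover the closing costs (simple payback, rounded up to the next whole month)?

Current payment = 10,000 × 7.5%/12 / (1 − (1+0.0062500)^−60) = $200.38.
Refinanced payment = 6,120.54 × 0.0047917 / (1 − (1+0.0047917)^−36) = $185.51.
Monthly savings = $200.38 − $185.51 = $14.87.
Break-even = $200.00 / $14.87 = 13.45 → 14 months.

14 months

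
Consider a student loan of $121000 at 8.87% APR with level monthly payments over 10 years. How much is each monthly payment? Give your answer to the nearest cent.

At 8.87% the monthly rate is 0.0073917, so the payment is 121,000 × 0.0073917 / (1 − 1.0073917^−120) = $1,524.28.

$1,524.28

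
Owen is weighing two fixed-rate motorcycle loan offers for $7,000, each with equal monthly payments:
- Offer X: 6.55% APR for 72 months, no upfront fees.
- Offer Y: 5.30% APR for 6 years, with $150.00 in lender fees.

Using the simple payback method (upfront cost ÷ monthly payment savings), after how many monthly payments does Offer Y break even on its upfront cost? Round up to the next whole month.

Offer X: monthly rate = 6.55%/12 = 0.0054583; payment = 7,000 × 0.0054583 / (1 − (1+0.0054583)^−72) = $117.84.
Offer Y: monthly rate = 5.3%/12 = 0.0044167; payment = 7,000 × 0.0044167 / (1 − (1+0.0044167)^−72) = $113.71.
Monthly savings = $117.84 − $113.71 = $4.13.
Break-even = $150.00 / $4.13 = 36.32 → 37 months.

37 months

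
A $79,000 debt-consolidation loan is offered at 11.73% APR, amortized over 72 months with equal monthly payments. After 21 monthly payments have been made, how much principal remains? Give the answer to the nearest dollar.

With monthly rate i = 11.73%/12 = 0.0097750, the balance after k of n payments is P · [(1+i)^n − (1+i)^k] / [(1+i)^n − 1].
(1+0.0097750)^72 = 2.01452298 and (1+0.0097750)^21 = 1.22663937, so the balance is 79,000 × (2.01452298 − 1.22663937) / (2.01452298 − 1) = $61,351.79.

$61,352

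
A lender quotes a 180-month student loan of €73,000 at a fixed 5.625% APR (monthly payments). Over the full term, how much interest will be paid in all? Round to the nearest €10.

At 5.625% the monthly rate is 0.0046875, so the payment is 73,000 × 0.0046875 / (1 − 1.0046875^−180) = €601.32.
Total paid = 180 × €601.32 = €108,237.60; interest = €108,237.60 − €73,000 = €35,237.60.

€35,240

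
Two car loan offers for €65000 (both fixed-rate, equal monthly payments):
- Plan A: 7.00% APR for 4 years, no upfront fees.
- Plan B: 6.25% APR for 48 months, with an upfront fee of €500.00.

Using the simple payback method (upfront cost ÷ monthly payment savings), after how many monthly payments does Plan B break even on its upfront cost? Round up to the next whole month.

23 months

Plan A: monthly rate = 7%/12 = 0.0058333; payment = 65,000 × 0.0058333 / (1 − (1+0.0058333)^−48) = €1,556.51.
Plan B: monthly rate = 6.25%/12 = 0.0052083; payment = 65,000 × 0.0052083 / (1 − (1+0.0052083)^−48) = €1,533.99.
Monthly savings = €1,556.51 − €1,533.99 = €22.52.
Break-even = €500.00 / €22.52 = 22.20 → 23 months.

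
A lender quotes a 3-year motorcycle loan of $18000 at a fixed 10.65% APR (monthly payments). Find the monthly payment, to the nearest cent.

Monthly rate = 10.65%/12 = 0.0088750; payment = 18,000 × 0.0088750 / (1 − (1+0.0088750)^−36) = $586.32.

$586.32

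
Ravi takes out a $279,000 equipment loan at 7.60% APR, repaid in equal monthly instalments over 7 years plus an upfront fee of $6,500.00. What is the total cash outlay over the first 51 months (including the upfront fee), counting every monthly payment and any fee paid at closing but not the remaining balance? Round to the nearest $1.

$225,451

At 7.60% the monthly rate is 0.0063333, so the payment is 279,000 × 0.0063333 / (1 − 1.0063333^−84) = $4,293.16.
Total outlay = 51 × $4,293.16 + $6,500.00 = $225,451.16.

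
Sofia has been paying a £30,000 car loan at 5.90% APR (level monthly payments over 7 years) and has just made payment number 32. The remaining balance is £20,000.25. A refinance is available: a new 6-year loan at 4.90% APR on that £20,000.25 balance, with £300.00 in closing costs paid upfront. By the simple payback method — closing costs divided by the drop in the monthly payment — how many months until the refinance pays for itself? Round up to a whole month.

Current payment = 30,000 × 5.9%/12 / (1 − (1+0.0049167)^−84) = £436.82.
Refinanced payment = 20,000.25 × 0.0040833 / (1 − (1+0.0040833)^−72) = £321.18.
Monthly savings = £436.82 − £321.18 = £115.64.
Break-even = £300.00 / £115.64 = 2.59 → 3 months.

3 months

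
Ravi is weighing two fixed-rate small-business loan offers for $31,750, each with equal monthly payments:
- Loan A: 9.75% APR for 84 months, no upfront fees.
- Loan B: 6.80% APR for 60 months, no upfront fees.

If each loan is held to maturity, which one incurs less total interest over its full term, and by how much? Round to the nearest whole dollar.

Loan A: at 9.75% the monthly rate is 0.0081250, so the payment is 31,750 × 0.0081250 / (1 − 1.0081250^−84) = $523.00.
Total interest on Loan A = 84 × $523.00 − $31,750 = $12,182.00.
Loan B: monthly rate = 6.8%/12 = 0.0056667; payment = 31,750 × 0.0056667 / (1 − (1+0.0056667)^−60) = $625.70.
Total interest on Loan B = 60 × $625.70 − $31,750 = $5,792.00.
Loan B is lower by $6,390.00.

Loan B by $6,390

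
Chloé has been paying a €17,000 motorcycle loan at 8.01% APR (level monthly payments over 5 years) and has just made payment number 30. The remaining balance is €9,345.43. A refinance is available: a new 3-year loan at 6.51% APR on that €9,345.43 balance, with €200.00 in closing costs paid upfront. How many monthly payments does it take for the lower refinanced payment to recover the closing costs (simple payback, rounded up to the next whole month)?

4 months

Current payment = 17,000 × 8.01%/12 / (1 − (1+0.0066750)^−60) = €344.78.
Refinanced payment = 9,345.43 × 0.0054250 / (1 − (1+0.0054250)^−36) = €286.47.
Monthly savings = €344.78 − €286.47 = €58.31.
Break-even = €200.00 / €58.31 = 3.43 → 4 months.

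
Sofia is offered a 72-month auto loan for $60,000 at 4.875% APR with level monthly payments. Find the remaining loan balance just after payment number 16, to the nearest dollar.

$48,138

With monthly rate i = 4.875%/12 = 0.0040625, the balance after k of n payments is P · [(1+i)^n − (1+i)^k] / [(1+i)^n − 1].
(1+0.0040625)^72 = 1.33897911 and (1+0.0040625)^16 = 1.06701852, so the balance is 60,000 × (1.33897911 − 1.06701852) / (1.33897911 − 1) = $48,137.58.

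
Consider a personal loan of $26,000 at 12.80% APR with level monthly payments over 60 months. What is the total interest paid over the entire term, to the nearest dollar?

Monthly rate = 12.8%/12 = 0.0106667; payment = 26,000 × 0.0106667 / (1 − (1+0.0106667)^−60) = $588.92.
Total paid = 60 × $588.92 = $35,335.20; interest = $35,335.20 − $26,000 = $9,335.20.

$9,335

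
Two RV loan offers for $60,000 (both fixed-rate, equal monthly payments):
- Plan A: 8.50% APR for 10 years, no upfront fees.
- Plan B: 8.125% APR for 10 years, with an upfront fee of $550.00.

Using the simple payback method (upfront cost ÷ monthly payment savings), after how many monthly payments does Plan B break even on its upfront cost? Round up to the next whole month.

Plan A: monthly rate = 8.5%/12 = 0.0070833; payment = 60,000 × 0.0070833 / (1 − (1+0.0070833)^−120) = $743.91.
Plan B: monthly rate = 8.125%/12 = 0.0067708; payment = 60,000 × 0.0067708 / (1 − (1+0.0067708)^−120) = $731.93.
Monthly savings = $743.91 − $731.93 = $11.98.
Break-even = $550.00 / $11.98 = 45.91 → 46 months.

46 months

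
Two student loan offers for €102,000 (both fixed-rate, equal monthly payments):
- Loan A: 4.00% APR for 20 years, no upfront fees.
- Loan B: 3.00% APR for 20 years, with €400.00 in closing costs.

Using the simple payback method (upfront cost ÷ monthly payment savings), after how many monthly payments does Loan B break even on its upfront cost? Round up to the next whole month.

Loan A: at 4.00% the monthly rate is 0.0033333, so the payment is 102,000 × 0.0033333 / (1 − 1.0033333^−240) = €618.10.
Loan B: at 3.00% the monthly rate is 0.0025000, so the payment is 102,000 × 0.0025000 / (1 − 1.0025000^−240) = €565.69.
Monthly savings = €618.10 − €565.69 = €52.41.
Break-even = €400.00 / €52.41 = 7.63 → 8 months.

8 months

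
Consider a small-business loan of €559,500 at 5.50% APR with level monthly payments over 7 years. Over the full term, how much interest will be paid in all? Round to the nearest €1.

At 5.50% the monthly rate is 0.0045833, so the payment is 559,500 × 0.0045833 / (1 − 1.0045833^−84) = €8,040.04.
Total paid = 84 × €8,040.04 = €675,363.36; interest = €675,363.36 − €559,500 = €115,863.36.

€115,863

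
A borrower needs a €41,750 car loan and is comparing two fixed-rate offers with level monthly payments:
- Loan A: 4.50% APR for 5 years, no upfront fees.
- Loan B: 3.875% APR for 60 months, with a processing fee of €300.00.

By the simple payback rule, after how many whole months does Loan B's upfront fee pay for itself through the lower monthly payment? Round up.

Loan A: monthly rate = 4.5%/12 = 0.0037500; payment = 41,750 × 0.0037500 / (1 − (1+0.0037500)^−60) = €778.35.
Loan B: at 3.875% the monthly rate is 0.0032292, so the payment is 41,750 × 0.0032292 / (1 − 1.0032292^−60) = €766.54.
Monthly savings = €778.35 − €766.54 = €11.81.
Break-even = €300.00 / €11.81 = 25.40 → 26 months.

26 months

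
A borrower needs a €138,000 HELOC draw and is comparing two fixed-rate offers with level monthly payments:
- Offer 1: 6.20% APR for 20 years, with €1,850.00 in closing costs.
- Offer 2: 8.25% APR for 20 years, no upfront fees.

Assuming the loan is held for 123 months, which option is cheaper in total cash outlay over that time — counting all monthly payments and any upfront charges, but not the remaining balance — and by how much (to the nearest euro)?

Offer 1: at 6.20% the monthly rate is 0.0051667, so the payment is 138,000 × 0.0051667 / (1 − 1.0051667^−240) = €1,004.66.
Offer 2: at 8.25% the monthly rate is 0.0068750, so the payment is 138,000 × 0.0068750 / (1 − 1.0068750^−240) = €1,175.85.
Over 123 months: Offer 1 costs 123 × €1,004.66 + €1,850.00 = €125,423.18; Offer 2 costs 123 × €1,175.85 = €144,629.55.
Offer 1 is cheaper by €144,629.55 − €125,423.18 = €19,206.37.

Offer 1 by €19,206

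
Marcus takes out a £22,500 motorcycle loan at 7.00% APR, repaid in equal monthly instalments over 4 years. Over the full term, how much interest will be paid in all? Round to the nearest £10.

Monthly rate = 7%/12 = 0.0058333; payment = 22,500 × 0.0058333 / (1 − (1+0.0058333)^−48) = £538.79.
Total paid = 48 × £538.79 = £25,861.92; interest = £25,861.92 − £22,500 = £3,361.92.

£3,360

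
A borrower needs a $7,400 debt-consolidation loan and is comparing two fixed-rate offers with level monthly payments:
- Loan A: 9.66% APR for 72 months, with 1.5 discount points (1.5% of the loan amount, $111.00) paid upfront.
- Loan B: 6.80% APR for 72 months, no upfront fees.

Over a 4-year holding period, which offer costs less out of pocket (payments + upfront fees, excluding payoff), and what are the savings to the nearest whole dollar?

Loan A: at 9.66% the monthly rate is 0.0080500, so the payment is 7,400 × 0.0080500 / (1 − 1.0080500^−72) = $135.83.
Loan B: at 6.80% the monthly rate is 0.0056667, so the payment is 7,400 × 0.0056667 / (1 − 1.0056667^−72) = $125.45.
Over 48 months: Loan A costs 48 × $135.83 + $111.00 = $6,630.84; Loan B costs 48 × $125.45 = $6,021.60.
Loan B is cheaper by $6,630.84 − $6,021.60 = $609.24.

Loan B by $609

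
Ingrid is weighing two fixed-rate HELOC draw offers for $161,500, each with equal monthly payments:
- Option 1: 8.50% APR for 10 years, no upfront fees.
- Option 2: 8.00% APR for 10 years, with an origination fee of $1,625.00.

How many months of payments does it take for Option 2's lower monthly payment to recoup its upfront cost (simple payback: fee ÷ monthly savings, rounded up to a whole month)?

38 months

Option 1: monthly rate = 8.5%/12 = 0.0070833; payment = 161,500 × 0.0070833 / (1 − (1+0.0070833)^−120) = $2,002.37.
Option 2: at 8.00% the monthly rate is 0.0066667, so the payment is 161,500 × 0.0066667 / (1 − 1.0066667^−120) = $1,959.44.
Monthly savings = $2,002.37 − $1,959.44 = $42.93.
Break-even = $1,625.00 / $42.93 = 37.85 → 38 months.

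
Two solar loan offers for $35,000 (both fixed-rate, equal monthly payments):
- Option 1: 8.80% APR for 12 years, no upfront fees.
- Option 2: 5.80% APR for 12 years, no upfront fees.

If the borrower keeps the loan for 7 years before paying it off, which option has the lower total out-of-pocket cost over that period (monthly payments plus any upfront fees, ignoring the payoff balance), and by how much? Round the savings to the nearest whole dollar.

Option 2 by $4,741

Option 1: at 8.80% the monthly rate is 0.0073333, so the payment is 35,000 × 0.0073333 / (1 − 1.0073333^−144) = $394.38.
Option 2: at 5.80% the monthly rate is 0.0048333, so the payment is 35,000 × 0.0048333 / (1 − 1.0048333^−144) = $337.94.
Over 84 months: Option 1 costs 84 × $394.38 = $33,127.92; Option 2 costs 84 × $337.94 = $28,386.96.
Option 2 is cheaper by $33,127.92 − $28,386.96 = $4,740.96.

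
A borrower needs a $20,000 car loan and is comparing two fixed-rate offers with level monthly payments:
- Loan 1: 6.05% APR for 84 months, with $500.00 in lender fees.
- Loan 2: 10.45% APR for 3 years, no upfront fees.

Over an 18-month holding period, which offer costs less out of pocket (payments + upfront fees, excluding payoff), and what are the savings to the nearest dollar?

Loan 1: monthly rate = 6.05%/12 = 0.0050417; payment = 20,000 × 0.0050417 / (1 − (1+0.0050417)^−84) = $292.65.
Loan 2: at 10.45% the monthly rate is 0.0087083, so the payment is 20,000 × 0.0087083 / (1 − 1.0087083^−36) = $649.58.
Over 18 months: Loan 1 costs 18 × $292.65 + $500.00 = $5,767.70; Loan 2 costs 18 × $649.58 = $11,692.44.
Loan 1 is cheaper by $11,692.44 − $5,767.70 = $5,924.74.

Loan 1 by $5,925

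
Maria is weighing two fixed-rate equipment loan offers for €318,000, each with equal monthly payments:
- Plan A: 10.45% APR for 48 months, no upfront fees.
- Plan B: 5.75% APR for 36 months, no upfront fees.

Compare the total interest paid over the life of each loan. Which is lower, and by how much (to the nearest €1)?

Plan B by €43,466

Plan A: monthly rate = 10.45%/12 = 0.0087083; payment = 318,000 × 0.0087083 / (1 − (1+0.0087083)^−48) = €8,134.20.
Total interest on Plan A = 48 × €8,134.20 − €318,000 = €72,441.60.
Plan B: at 5.75% the monthly rate is 0.0047917, so the payment is 318,000 × 0.0047917 / (1 − 1.0047917^−36) = €9,638.20.
Total interest on Plan B = 36 × €9,638.20 − €318,000 = €28,975.20.
Plan B is lower by €43,466.40.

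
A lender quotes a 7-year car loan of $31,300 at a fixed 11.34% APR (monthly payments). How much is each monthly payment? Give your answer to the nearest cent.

Monthly rate = 11.34%/12 = 0.0094500; payment = 31,300 × 0.0094500 / (1 − (1+0.0094500)^−84) = $541.54.

$541.54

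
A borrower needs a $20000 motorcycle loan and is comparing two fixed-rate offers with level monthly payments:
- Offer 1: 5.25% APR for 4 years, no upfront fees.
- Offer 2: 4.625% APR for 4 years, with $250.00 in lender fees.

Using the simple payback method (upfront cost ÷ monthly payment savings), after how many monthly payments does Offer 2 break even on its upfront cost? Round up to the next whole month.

45 months

Offer 1: at 5.25% the monthly rate is 0.0043750, so the payment is 20,000 × 0.0043750 / (1 − 1.0043750^−48) = $462.85.
Offer 2: at 4.625% the monthly rate is 0.0038542, so the payment is 20,000 × 0.0038542 / (1 − 1.0038542^−48) = $457.20.
Monthly savings = $462.85 − $457.20 = $5.65.
Break-even = $250.00 / $5.65 = 44.25 → 45 months.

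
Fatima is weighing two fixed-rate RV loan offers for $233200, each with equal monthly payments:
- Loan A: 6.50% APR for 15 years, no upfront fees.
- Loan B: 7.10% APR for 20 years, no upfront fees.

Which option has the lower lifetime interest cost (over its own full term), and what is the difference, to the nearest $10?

Loan A by $71,630

Loan A: at 6.50% the monthly rate is 0.0054167, so the payment is 233,200 × 0.0054167 / (1 − 1.0054167^−180) = $2,031.42.
Total interest on Loan A = 180 × $2,031.42 − $233,200 = $132,455.60.
Loan B: at 7.10% the monthly rate is 0.0059167, so the payment is 233,200 × 0.0059167 / (1 − 1.0059167^−240) = $1,822.02.
Total interest on Loan B = 240 × $1,822.02 − $233,200 = $204,084.80.
Loan A is lower by $71,629.20.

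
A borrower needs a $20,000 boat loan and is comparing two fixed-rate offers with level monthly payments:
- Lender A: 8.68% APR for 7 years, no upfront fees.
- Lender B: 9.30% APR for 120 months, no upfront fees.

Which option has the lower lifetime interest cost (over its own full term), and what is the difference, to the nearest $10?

Lender A: monthly rate = 8.68%/12 = 0.0072333; payment = 20,000 × 0.0072333 / (1 − (1+0.0072333)^−84) = $318.54.
Total interest on Lender A = 84 × $318.54 − $20,000 = $6,757.36.
Lender B: at 9.30% the monthly rate is 0.0077500, so the payment is 20,000 × 0.0077500 / (1 − 1.0077500^−120) = $256.61.
Total interest on Lender B = 120 × $256.61 − $20,000 = $10,793.20.
Lender A is lower by $4,035.84.

Lender A by $4,040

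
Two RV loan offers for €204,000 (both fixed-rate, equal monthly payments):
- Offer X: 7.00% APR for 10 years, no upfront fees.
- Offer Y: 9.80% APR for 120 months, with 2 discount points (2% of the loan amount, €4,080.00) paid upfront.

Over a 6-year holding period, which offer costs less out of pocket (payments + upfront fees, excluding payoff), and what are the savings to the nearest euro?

Offer X by €26,020

Offer X: at 7.00% the monthly rate is 0.0058333, so the payment is 204,000 × 0.0058333 / (1 − 1.0058333^−120) = €2,368.61.
Offer Y: at 9.80% the monthly rate is 0.0081667, so the payment is 204,000 × 0.0081667 / (1 − 1.0081667^−120) = €2,673.33.
Over 72 months: Offer X costs 72 × €2,368.61 = €170,539.92; Offer Y costs 72 × €2,673.33 + €4,080.00 = €196,559.76.
Offer X is cheaper by €196,559.76 − €170,539.92 = €26,019.84.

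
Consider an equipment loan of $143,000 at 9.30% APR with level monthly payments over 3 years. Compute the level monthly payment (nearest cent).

$4,567.35

At 9.30% the monthly rate is 0.0077500, so the payment is 143,000 × 0.0077500 / (1 − 1.0077500^−36) = $4,567.35.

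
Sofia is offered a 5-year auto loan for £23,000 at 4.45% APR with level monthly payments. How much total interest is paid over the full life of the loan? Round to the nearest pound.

Monthly rate = 4.45%/12 = 0.0037083; payment = 23,000 × 0.0037083 / (1 − (1+0.0037083)^−60) = £428.27.
Total paid = 60 × £428.27 = £25,696.20; interest = £25,696.20 − £23,000 = £2,696.20.

£2,696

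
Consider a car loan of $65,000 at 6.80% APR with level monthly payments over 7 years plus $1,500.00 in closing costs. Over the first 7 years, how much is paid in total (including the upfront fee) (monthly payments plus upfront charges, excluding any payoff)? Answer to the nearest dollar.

$83,373

At 6.80% the monthly rate is 0.0056667, so the payment is 65,000 × 0.0056667 / (1 − 1.0056667^−84) = $974.68.
Total outlay = 84 × $974.68 + $1,500.00 = $83,373.12.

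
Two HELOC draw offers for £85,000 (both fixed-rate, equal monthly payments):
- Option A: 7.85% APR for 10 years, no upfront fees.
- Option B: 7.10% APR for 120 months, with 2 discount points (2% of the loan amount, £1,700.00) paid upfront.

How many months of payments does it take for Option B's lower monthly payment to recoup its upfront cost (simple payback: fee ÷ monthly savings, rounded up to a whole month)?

Option A: at 7.85% the monthly rate is 0.0065417, so the payment is 85,000 × 0.0065417 / (1 − 1.0065417^−120) = £1,024.56.
Option B: monthly rate = 7.1%/12 = 0.0059167; payment = 85,000 × 0.0059167 / (1 − (1+0.0059167)^−120) = £991.31.
Monthly savings = £1,024.56 − £991.31 = £33.25.
Break-even = £1,700.00 / £33.25 = 51.13 → 52 months.

52 months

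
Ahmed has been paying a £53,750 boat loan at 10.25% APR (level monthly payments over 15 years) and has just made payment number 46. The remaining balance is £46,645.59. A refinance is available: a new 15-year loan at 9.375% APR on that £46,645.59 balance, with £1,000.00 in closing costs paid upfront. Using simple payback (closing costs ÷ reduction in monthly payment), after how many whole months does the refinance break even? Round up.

Current payment = 53,750 × 10.25%/12 / (1 − (1+0.0085417)^−180) = £585.85.
Refinanced payment = 46,645.59 × 0.0078125 / (1 − (1+0.0078125)^−180) = £483.57.
Monthly savings = £585.85 − £483.57 = £102.28.
Break-even = £1,000.00 / £102.28 = 9.78 → 10 months.

10 months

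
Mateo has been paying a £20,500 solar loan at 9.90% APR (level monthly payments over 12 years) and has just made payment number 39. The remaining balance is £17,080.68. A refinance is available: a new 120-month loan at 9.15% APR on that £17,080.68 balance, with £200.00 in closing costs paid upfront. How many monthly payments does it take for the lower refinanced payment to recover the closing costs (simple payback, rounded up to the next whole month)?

8 months

Current payment = 20,500 × 9.9%/12 / (1 − (1+0.0082500)^−144) = £243.81.
Refinanced payment = 17,080.68 × 0.0076250 / (1 − (1+0.0076250)^−120) = £217.76.
Monthly savings = £243.81 − £217.76 = £26.05.
Break-even = £200.00 / £26.05 = 7.68 → 8 months.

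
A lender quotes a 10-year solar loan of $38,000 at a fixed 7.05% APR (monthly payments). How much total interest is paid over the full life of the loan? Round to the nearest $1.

$15,063

At 7.05% the monthly rate is 0.0058750, so the payment is 38,000 × 0.0058750 / (1 − 1.0058750^−120) = $442.19.
Total paid = 120 × $442.19 = $53,062.80; interest = $53,062.80 − $38,000 = $15,062.80.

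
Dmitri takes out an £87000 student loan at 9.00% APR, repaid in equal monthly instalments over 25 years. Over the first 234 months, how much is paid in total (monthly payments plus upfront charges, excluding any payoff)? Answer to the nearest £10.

At 9.00% the monthly rate is 0.0075000, so the payment is 87,000 × 0.0075000 / (1 − 1.0075000^−300) = £730.10.
Total outlay = 234 × £730.10 = £170,843.40.

£170,840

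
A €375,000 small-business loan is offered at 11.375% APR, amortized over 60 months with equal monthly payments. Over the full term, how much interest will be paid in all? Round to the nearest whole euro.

At 11.375% the monthly rate is 0.0094792, so the payment is 375,000 × 0.0094792 / (1 − 1.0094792^−60) = €8,223.71.
Total paid = 60 × €8,223.71 = €493,422.60; interest = €493,422.60 − €375,000 = €118,422.60.

€118,423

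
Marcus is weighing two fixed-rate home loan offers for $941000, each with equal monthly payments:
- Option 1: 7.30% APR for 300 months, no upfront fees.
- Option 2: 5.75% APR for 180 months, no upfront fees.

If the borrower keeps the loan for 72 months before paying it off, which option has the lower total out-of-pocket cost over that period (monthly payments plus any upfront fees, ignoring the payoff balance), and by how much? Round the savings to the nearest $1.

Option 1 by $70,719

Option 1: monthly rate = 7.3%/12 = 0.0060833; payment = 941,000 × 0.0060833 / (1 − (1+0.0060833)^−300) = $6,831.95.
Option 2: monthly rate = 5.75%/12 = 0.0047917; payment = 941,000 × 0.0047917 / (1 − (1+0.0047917)^−180) = $7,814.16.
Over 72 months: Option 1 costs 72 × $6,831.95 = $491,900.40; Option 2 costs 72 × $7,814.16 = $562,619.52.
Option 1 is cheaper by $562,619.52 − $491,900.40 = $70,719.12.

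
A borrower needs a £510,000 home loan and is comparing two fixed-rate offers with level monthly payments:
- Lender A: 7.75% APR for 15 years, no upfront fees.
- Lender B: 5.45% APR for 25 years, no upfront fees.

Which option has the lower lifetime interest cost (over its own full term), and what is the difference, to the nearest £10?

Lender A: monthly rate = 7.75%/12 = 0.0064583; payment = 510,000 × 0.0064583 / (1 − (1+0.0064583)^−180) = £4,800.51.
Total interest on Lender A = 180 × £4,800.51 − £510,000 = £354,091.80.
Lender B: at 5.45% the monthly rate is 0.0045417, so the payment is 510,000 × 0.0045417 / (1 − 1.0045417^−300) = £3,116.64.
Total interest on Lender B = 300 × £3,116.64 − £510,000 = £424,992.00.
Lender A is lower by £70,900.20.

Lender A by £70,900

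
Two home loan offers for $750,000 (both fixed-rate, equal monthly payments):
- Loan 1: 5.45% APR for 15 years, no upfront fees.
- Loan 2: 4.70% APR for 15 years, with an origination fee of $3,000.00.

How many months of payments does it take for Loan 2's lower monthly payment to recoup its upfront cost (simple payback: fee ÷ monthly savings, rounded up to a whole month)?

Loan 1: at 5.45% the monthly rate is 0.0045417, so the payment is 750,000 × 0.0045417 / (1 − 1.0045417^−180) = $6,108.24.
Loan 2: at 4.70% the monthly rate is 0.0039167, so the payment is 750,000 × 0.0039167 / (1 − 1.0039167^−180) = $5,814.41.
Monthly savings = $6,108.24 − $5,814.41 = $293.83.
Break-even = $3,000.00 / $293.83 = 10.21 → 11 months.

11 months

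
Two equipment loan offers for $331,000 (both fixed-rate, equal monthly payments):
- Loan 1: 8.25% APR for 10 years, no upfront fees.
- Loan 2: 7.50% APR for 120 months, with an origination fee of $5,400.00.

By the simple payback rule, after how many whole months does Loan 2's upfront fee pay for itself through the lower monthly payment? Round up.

42 months

Loan 1: monthly rate = 8.25%/12 = 0.0068750; payment = 331,000 × 0.0068750 / (1 − (1+0.0068750)^−120) = $4,059.80.
Loan 2: monthly rate = 7.5%/12 = 0.0062500; payment = 331,000 × 0.0062500 / (1 − (1+0.0062500)^−120) = $3,929.03.
Monthly savings = $4,059.80 − $3,929.03 = $130.77.
Break-even = $5,400.00 / $130.77 = 41.29 → 42 months.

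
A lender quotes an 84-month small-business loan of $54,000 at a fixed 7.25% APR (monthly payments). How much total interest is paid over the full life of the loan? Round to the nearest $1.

Monthly rate = 7.25%/12 = 0.0060417; payment = 54,000 × 0.0060417 / (1 − (1+0.0060417)^−84) = $821.62.
Total paid = 84 × $821.62 = $69,016.08; interest = $69,016.08 − $54,000 = $15,016.08.

$15,016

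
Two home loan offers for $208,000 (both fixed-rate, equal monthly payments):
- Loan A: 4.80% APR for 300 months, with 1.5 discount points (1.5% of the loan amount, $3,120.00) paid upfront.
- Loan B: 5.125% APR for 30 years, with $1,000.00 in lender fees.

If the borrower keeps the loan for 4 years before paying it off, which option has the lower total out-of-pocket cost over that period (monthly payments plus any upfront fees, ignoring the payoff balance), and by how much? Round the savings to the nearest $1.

Loan A: monthly rate = 4.8%/12 = 0.0040000; payment = 208,000 × 0.0040000 / (1 − (1+0.0040000)^−300) = $1,191.83.
Loan B: at 5.125% the monthly rate is 0.0042708, so the payment is 208,000 × 0.0042708 / (1 − 1.0042708^−360) = $1,132.53.
Over 48 months: Loan A costs 48 × $1,191.83 + $3,120.00 = $60,327.84; Loan B costs 48 × $1,132.53 + $1,000.00 = $55,361.44.
Loan B is cheaper by $60,327.84 − $55,361.44 = $4,966.40.

Loan B by $4,966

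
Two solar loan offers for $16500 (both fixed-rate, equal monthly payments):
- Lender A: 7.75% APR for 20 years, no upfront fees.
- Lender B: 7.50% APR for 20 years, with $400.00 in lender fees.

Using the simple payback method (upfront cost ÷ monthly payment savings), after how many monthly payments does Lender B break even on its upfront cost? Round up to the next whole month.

Lender A: monthly rate = 7.75%/12 = 0.0064583; payment = 16,500 × 0.0064583 / (1 − (1+0.0064583)^−240) = $135.46.
Lender B: monthly rate = 7.5%/12 = 0.0062500; payment = 16,500 × 0.0062500 / (1 − (1+0.0062500)^−240) = $132.92.
Monthly savings = $135.46 − $132.92 = $2.54.
Break-even = $400.00 / $2.54 = 157.48 → 158 months.

158 months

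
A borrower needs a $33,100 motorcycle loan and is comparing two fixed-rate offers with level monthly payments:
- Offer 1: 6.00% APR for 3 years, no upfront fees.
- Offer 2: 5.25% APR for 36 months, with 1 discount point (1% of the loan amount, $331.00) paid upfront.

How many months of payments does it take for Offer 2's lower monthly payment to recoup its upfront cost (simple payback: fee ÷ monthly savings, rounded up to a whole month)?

30 months

Offer 1: at 6.00% the monthly rate is 0.0050000, so the payment is 33,100 × 0.0050000 / (1 − 1.0050000^−36) = $1,006.97.
Offer 2: monthly rate = 5.25%/12 = 0.0043750; payment = 33,100 × 0.0043750 / (1 − (1+0.0043750)^−36) = $995.76.
Monthly savings = $1,006.97 − $995.76 = $11.21.
Break-even = $331.00 / $11.21 = 29.53 → 30 months.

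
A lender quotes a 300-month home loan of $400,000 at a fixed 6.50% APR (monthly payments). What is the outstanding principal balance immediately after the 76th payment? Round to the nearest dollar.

$349,938

With monthly rate i = 6.5%/12 = 0.0054167, the balance after k of n payments is P · [(1+i)^n − (1+i)^k] / [(1+i)^n − 1].
(1+0.0054167)^300 = 5.05619784 and (1+0.0054167)^76 = 1.50765543, so the balance is 400,000 × (5.05619784 − 1.50765543) / (5.05619784 − 1) = $349,937.80.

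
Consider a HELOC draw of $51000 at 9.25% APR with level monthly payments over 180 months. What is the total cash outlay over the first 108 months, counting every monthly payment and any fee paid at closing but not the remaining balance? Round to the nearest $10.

$56,690

At 9.25% the monthly rate is 0.0077083, so the payment is 51,000 × 0.0077083 / (1 − 1.0077083^−180) = $524.89.
Total outlay = 108 × $524.89 = $56,688.12.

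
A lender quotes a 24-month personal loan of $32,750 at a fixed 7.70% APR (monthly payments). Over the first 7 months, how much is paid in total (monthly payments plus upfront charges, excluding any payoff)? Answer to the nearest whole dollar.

$10,337

Monthly rate = 7.7%/12 = 0.0064167; payment = 32,750 × 0.0064167 / (1 − (1+0.0064167)^−24) = $1,476.72.
Total outlay = 7 × $1,476.72 = $10,337.04.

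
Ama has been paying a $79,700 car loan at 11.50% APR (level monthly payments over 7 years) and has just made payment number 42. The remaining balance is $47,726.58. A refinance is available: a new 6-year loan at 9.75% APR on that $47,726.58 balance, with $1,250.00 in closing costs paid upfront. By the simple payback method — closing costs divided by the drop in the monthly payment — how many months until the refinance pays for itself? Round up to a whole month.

Current payment = 79,700 × 11.5%/12 / (1 − (1+0.0095833)^−84) = $1,385.70.
Refinanced payment = 47,726.58 × 0.0081250 / (1 − (1+0.0081250)^−72) = $878.17.
Monthly savings = $1,385.70 − $878.17 = $507.53.
Break-even = $1,250.00 / $507.53 = 2.46 → 3 months.

3 months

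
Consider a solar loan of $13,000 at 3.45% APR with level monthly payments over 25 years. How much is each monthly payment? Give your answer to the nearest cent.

$64.73

Monthly rate = 3.45%/12 = 0.0028750; payment = 13,000 × 0.0028750 / (1 − (1+0.0028750)^−300) = $64.73.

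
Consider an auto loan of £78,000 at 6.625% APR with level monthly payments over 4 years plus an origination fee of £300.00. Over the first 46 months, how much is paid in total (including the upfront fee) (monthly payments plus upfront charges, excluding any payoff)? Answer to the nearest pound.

£85,596

Monthly rate = 6.625%/12 = 0.0055208; payment = 78,000 × 0.0055208 / (1 − (1+0.0055208)^−48) = £1,854.27.
Total outlay = 46 × £1,854.27 + £300.00 = £85,596.42.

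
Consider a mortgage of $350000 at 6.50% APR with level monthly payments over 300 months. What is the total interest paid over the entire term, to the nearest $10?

$358,970

Monthly rate = 6.5%/12 = 0.0054167; payment = 350,000 × 0.0054167 / (1 − (1+0.0054167)^−300) = $2,363.23.
Total paid = 300 × $2,363.23 = $708,969.00; interest = $708,969.00 − $350,000 = $358,969.00.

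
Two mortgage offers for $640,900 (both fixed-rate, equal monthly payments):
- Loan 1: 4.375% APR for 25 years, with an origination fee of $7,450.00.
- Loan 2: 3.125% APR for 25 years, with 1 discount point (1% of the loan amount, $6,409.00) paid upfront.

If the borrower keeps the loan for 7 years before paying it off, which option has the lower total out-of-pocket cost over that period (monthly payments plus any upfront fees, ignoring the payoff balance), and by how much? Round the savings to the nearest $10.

Loan 2 by $37,660

Loan 1: at 4.375% the monthly rate is 0.0036458, so the payment is 640,900 × 0.0036458 / (1 − 1.0036458^−300) = $3,517.01.
Loan 2: at 3.125% the monthly rate is 0.0026042, so the payment is 640,900 × 0.0026042 / (1 − 1.0026042^−300) = $3,081.05.
Over 84 months: Loan 1 costs 84 × $3,517.01 + $7,450.00 = $302,878.84; Loan 2 costs 84 × $3,081.05 + $6,409.00 = $265,217.20.
Loan 2 is cheaper by $302,878.84 − $265,217.20 = $37,661.64.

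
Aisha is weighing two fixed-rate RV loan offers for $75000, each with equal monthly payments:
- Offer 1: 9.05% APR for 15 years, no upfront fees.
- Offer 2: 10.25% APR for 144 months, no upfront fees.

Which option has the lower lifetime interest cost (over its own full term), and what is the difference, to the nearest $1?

Offer 2 by $6,695

Offer 1: monthly rate = 9.05%/12 = 0.0075417; payment = 75,000 × 0.0075417 / (1 − (1+0.0075417)^−180) = $762.93.
Total interest on Offer 1 = 180 × $762.93 − $75,000 = $62,327.40.
Offer 2: monthly rate = 10.25%/12 = 0.0085417; payment = 75,000 × 0.0085417 / (1 − (1+0.0085417)^−144) = $907.17.
Total interest on Offer 2 = 144 × $907.17 − $75,000 = $55,632.48.
Offer 2 is lower by $6,694.92.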